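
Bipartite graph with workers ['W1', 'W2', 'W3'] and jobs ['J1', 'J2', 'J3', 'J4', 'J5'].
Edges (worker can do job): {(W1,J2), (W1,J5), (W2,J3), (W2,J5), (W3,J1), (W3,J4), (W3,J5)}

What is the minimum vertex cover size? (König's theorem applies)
Minimum vertex cover size = 3

By König's theorem: in bipartite graphs,
min vertex cover = max matching = 3

Maximum matching has size 3, so minimum vertex cover also has size 3.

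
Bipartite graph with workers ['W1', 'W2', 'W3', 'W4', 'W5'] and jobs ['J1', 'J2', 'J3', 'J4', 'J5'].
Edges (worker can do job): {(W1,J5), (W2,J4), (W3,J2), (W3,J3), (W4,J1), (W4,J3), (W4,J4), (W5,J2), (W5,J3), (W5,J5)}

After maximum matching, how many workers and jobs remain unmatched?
Unmatched: 0 workers, 0 jobs

Maximum matching size: 5
Workers: 5 total, 5 matched, 0 unmatched
Jobs: 5 total, 5 matched, 0 unmatched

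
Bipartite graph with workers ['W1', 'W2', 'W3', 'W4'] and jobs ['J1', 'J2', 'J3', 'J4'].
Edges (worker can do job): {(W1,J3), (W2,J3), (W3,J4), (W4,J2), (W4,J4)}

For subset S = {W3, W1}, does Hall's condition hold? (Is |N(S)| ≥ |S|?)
Yes: |N(S)| = 2, |S| = 2

Subset S = {W3, W1}
Neighbors N(S) = {J3, J4}

|N(S)| = 2, |S| = 2
Hall's condition: |N(S)| ≥ |S| is satisfied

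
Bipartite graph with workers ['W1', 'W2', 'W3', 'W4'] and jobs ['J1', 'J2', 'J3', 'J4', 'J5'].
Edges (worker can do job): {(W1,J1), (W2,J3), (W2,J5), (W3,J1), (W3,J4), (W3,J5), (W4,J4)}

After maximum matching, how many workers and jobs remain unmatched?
Unmatched: 0 workers, 1 jobs

Maximum matching size: 4
Workers: 4 total, 4 matched, 0 unmatched
Jobs: 5 total, 4 matched, 1 unmatched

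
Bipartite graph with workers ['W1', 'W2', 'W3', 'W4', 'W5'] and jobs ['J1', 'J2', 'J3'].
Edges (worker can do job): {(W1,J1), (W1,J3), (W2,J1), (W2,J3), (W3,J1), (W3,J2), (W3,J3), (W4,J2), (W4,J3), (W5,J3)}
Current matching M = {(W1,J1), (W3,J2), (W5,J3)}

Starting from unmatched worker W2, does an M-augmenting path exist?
No augmenting path from W2

Alternating search from W2 reaches jobs: {J1, J3}.
Every reachable job is already matched in M, and following those matched edges back to workers exposes no further unvisited jobs.
No M-augmenting path from W2 exists.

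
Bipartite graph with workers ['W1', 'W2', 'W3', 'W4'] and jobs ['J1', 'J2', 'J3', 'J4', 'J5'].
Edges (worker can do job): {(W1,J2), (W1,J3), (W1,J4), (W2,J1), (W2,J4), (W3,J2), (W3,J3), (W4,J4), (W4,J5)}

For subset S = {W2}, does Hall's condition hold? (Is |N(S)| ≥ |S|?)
Yes: |N(S)| = 2, |S| = 1

Subset S = {W2}
Neighbors N(S) = {J1, J4}

|N(S)| = 2, |S| = 1
Hall's condition: |N(S)| ≥ |S| is satisfied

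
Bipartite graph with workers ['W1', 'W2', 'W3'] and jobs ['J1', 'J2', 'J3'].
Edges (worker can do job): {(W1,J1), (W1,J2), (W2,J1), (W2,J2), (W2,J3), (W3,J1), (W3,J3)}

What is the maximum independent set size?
Maximum independent set = 3

By König's theorem:
- Min vertex cover = Max matching = 3
- Max independent set = Total vertices - Min vertex cover
- Max independent set = 6 - 3 = 3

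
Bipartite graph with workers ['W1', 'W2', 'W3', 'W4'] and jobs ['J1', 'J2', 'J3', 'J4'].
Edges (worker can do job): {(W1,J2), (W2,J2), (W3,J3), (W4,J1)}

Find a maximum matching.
Matching: {(W1,J2), (W3,J3), (W4,J1)}

Maximum matching (size 3):
  W1 → J2
  W3 → J3
  W4 → J1

Each worker is assigned to at most one job, and each job to at most one worker.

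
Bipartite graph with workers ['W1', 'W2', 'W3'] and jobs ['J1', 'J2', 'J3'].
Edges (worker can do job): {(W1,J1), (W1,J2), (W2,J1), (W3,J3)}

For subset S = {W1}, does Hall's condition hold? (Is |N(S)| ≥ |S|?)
Yes: |N(S)| = 2, |S| = 1

Subset S = {W1}
Neighbors N(S) = {J1, J2}

|N(S)| = 2, |S| = 1
Hall's condition: |N(S)| ≥ |S| is satisfied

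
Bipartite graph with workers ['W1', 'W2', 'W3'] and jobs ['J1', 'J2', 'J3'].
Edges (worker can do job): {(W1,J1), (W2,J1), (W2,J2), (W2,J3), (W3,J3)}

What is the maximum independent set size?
Maximum independent set = 3

By König's theorem:
- Min vertex cover = Max matching = 3
- Max independent set = Total vertices - Min vertex cover
- Max independent set = 6 - 3 = 3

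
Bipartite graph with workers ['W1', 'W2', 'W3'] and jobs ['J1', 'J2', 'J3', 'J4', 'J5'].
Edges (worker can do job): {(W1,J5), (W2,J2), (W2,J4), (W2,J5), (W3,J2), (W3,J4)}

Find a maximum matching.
Matching: {(W1,J5), (W2,J4), (W3,J2)}

Maximum matching (size 3):
  W1 → J5
  W2 → J4
  W3 → J2

Each worker is assigned to at most one job, and each job to at most one worker.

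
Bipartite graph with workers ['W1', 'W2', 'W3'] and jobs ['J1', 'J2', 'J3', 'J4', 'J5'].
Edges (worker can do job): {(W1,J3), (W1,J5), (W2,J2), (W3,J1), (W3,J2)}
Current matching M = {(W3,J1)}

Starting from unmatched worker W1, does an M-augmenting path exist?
Yes: W1 → J5

An M-augmenting path alternates non-matching / matching edges, starting and ending at unmatched vertices.
Path: W1 → J5
(J5 is unmatched in M, so the path is augmenting.)
Flipping edges along this path would increase |M| from 1 to 2.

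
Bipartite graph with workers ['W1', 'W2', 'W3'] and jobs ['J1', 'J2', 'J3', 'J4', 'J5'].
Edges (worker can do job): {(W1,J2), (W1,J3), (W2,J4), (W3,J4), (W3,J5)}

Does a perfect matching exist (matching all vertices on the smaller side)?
Yes, perfect matching exists (size 3)

Perfect matching: {(W1,J3), (W2,J4), (W3,J5)}
All 3 vertices on the smaller side are matched.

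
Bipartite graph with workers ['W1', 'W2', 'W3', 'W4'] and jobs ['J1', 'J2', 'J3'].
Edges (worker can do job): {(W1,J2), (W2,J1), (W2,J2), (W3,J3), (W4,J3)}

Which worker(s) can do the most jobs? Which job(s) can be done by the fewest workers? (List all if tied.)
Most versatile: W2 (2 jobs); Least covered: J1 (1 workers)

Worker degrees (jobs they can do): W1:1, W2:2, W3:1, W4:1
Job degrees (workers who can do it): J1:1, J2:2, J3:2

Maximum worker degree is 2, achieved by: W2
Minimum job degree is 1, achieved by: J1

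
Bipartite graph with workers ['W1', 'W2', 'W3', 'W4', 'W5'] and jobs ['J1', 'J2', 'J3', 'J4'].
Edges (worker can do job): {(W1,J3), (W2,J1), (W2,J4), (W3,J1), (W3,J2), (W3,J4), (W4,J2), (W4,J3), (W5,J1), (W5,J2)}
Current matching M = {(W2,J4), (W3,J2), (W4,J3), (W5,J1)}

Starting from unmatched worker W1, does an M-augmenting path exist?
No augmenting path from W1

Alternating search from W1 reaches jobs: {J1, J2, J3, J4}.
Every reachable job is already matched in M, and following those matched edges back to workers exposes no further unvisited jobs.
No M-augmenting path from W1 exists.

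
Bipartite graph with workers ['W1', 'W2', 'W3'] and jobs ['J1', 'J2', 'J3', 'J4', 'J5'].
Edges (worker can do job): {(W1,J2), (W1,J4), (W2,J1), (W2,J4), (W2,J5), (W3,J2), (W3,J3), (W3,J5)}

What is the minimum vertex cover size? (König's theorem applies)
Minimum vertex cover size = 3

By König's theorem: in bipartite graphs,
min vertex cover = max matching = 3

Maximum matching has size 3, so minimum vertex cover also has size 3.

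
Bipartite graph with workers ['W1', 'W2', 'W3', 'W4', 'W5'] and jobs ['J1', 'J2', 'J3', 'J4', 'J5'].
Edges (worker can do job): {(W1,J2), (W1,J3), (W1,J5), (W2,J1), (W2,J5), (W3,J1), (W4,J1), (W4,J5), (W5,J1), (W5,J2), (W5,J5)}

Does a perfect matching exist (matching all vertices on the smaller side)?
No, maximum matching has size 4 < 5

Maximum matching has size 4, need 5 for perfect matching.
Unmatched workers: ['W2']
Unmatched jobs: ['J4']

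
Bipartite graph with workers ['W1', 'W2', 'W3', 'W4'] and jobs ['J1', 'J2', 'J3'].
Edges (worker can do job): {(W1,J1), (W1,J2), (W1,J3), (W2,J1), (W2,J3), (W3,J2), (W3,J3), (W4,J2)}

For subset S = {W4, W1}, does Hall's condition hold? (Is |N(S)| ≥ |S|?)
Yes: |N(S)| = 3, |S| = 2

Subset S = {W4, W1}
Neighbors N(S) = {J1, J2, J3}

|N(S)| = 3, |S| = 2
Hall's condition: |N(S)| ≥ |S| is satisfied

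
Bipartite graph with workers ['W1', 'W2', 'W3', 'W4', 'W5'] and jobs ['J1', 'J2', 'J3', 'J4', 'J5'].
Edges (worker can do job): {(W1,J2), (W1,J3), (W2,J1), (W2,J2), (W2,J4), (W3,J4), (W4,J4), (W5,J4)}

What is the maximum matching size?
Maximum matching size = 3

Maximum matching: {(W1,J2), (W2,J1), (W3,J4)}
Size: 3

This assigns 3 workers to 3 distinct jobs.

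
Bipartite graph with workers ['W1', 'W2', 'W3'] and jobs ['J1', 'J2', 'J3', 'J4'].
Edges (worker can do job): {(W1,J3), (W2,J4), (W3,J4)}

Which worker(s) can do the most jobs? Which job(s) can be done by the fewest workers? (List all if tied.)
Most versatile: W1, W2, W3 (1 jobs); Least covered: J1, J2 (0 workers)

Worker degrees (jobs they can do): W1:1, W2:1, W3:1
Job degrees (workers who can do it): J1:0, J2:0, J3:1, J4:2

Maximum worker degree is 1, achieved by: W1, W2, W3
Minimum job degree is 0, achieved by: J1, J2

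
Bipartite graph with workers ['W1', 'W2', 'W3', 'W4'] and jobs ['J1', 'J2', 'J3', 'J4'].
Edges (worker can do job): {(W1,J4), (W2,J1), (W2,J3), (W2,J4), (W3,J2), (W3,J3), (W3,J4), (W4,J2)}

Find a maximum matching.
Matching: {(W1,J4), (W2,J1), (W3,J3), (W4,J2)}

Maximum matching (size 4):
  W1 → J4
  W2 → J1
  W3 → J3
  W4 → J2

Each worker is assigned to at most one job, and each job to at most one worker.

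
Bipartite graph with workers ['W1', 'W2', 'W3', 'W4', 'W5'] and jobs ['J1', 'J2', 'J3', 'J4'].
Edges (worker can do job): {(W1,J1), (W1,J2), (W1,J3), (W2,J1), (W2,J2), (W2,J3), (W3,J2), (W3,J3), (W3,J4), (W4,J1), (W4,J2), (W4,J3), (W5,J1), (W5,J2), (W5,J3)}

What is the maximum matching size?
Maximum matching size = 4

Maximum matching: {(W1,J3), (W3,J4), (W4,J2), (W5,J1)}
Size: 4

This assigns 4 workers to 4 distinct jobs.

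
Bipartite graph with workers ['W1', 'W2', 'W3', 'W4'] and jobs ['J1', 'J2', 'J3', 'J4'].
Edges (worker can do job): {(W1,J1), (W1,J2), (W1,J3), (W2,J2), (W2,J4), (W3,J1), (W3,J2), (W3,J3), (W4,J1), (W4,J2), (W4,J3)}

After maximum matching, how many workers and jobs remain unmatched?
Unmatched: 0 workers, 0 jobs

Maximum matching size: 4
Workers: 4 total, 4 matched, 0 unmatched
Jobs: 4 total, 4 matched, 0 unmatched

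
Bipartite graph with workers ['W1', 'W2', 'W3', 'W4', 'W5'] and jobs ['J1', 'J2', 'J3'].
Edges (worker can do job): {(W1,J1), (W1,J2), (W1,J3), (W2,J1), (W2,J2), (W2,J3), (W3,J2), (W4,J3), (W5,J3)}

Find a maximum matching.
Matching: {(W1,J1), (W3,J2), (W5,J3)}

Maximum matching (size 3):
  W1 → J1
  W3 → J2
  W5 → J3

Each worker is assigned to at most one job, and each job to at most one worker.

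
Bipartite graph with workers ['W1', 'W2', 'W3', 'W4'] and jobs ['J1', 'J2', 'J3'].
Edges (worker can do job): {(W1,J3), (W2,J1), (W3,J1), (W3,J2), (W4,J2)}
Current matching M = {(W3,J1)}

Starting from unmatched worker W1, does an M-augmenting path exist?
Yes: W1 → J3

An M-augmenting path alternates non-matching / matching edges, starting and ending at unmatched vertices.
Path: W1 → J3
(J3 is unmatched in M, so the path is augmenting.)
Flipping edges along this path would increase |M| from 1 to 2.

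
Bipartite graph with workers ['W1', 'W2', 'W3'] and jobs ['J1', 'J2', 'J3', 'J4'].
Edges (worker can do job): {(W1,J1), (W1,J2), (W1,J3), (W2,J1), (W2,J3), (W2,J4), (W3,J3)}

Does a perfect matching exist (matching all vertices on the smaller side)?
Yes, perfect matching exists (size 3)

Perfect matching: {(W1,J2), (W2,J1), (W3,J3)}
All 3 vertices on the smaller side are matched.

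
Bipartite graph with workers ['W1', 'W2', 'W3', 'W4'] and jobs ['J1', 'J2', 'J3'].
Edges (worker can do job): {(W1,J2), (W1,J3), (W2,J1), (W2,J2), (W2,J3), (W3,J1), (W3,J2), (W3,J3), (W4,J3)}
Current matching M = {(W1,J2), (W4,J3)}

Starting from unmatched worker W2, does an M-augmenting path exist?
Yes: W2 → J1

An M-augmenting path alternates non-matching / matching edges, starting and ending at unmatched vertices.
Path: W2 → J1
(J1 is unmatched in M, so the path is augmenting.)
Flipping edges along this path would increase |M| from 2 to 3.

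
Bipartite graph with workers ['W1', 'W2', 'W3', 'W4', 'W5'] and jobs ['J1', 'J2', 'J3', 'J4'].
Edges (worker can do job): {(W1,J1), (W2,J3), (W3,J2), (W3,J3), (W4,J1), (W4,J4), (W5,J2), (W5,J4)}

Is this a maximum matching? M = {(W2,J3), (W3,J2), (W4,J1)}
No, size 3 is not maximum

Proposed matching has size 3.
Maximum matching size for this graph: 4.

This is NOT maximum - can be improved to size 4.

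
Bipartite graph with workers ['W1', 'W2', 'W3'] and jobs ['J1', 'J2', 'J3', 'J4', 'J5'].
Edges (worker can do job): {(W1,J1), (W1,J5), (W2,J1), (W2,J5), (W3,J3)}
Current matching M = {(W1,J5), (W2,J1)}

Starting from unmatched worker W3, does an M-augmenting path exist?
Yes: W3 → J3

An M-augmenting path alternates non-matching / matching edges, starting and ending at unmatched vertices.
Path: W3 → J3
(J3 is unmatched in M, so the path is augmenting.)
Flipping edges along this path would increase |M| from 2 to 3.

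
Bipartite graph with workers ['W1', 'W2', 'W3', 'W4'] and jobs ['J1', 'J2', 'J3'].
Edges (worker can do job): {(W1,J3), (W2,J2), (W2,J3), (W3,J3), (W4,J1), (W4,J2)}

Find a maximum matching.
Matching: {(W2,J2), (W3,J3), (W4,J1)}

Maximum matching (size 3):
  W2 → J2
  W3 → J3
  W4 → J1

Each worker is assigned to at most one job, and each job to at most one worker.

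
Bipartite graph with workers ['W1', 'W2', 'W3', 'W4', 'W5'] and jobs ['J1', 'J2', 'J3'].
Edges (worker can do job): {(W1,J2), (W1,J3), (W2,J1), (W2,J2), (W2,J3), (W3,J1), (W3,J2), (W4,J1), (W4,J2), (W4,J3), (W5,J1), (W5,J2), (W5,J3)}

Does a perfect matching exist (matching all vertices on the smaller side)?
Yes, perfect matching exists (size 3)

Perfect matching: {(W3,J1), (W4,J3), (W5,J2)}
All 3 vertices on the smaller side are matched.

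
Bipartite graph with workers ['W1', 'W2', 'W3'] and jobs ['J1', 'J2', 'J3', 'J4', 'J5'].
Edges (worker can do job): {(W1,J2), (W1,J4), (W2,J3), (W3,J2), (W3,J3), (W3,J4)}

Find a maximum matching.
Matching: {(W1,J4), (W2,J3), (W3,J2)}

Maximum matching (size 3):
  W1 → J4
  W2 → J3
  W3 → J2

Each worker is assigned to at most one job, and each job to at most one worker.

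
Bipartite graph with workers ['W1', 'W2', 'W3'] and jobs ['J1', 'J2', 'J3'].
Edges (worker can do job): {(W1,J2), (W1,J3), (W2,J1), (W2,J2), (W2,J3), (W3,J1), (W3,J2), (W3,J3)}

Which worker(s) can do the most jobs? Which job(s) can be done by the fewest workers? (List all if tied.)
Most versatile: W2, W3 (3 jobs); Least covered: J1 (2 workers)

Worker degrees (jobs they can do): W1:2, W2:3, W3:3
Job degrees (workers who can do it): J1:2, J2:3, J3:3

Maximum worker degree is 3, achieved by: W2, W3
Minimum job degree is 2, achieved by: J1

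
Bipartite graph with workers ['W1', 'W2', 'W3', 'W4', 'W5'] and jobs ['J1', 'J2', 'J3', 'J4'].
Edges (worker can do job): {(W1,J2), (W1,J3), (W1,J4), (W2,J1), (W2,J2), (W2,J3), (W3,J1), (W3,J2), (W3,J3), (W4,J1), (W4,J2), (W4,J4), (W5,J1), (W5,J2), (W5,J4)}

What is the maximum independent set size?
Maximum independent set = 5

By König's theorem:
- Min vertex cover = Max matching = 4
- Max independent set = Total vertices - Min vertex cover
- Max independent set = 9 - 4 = 5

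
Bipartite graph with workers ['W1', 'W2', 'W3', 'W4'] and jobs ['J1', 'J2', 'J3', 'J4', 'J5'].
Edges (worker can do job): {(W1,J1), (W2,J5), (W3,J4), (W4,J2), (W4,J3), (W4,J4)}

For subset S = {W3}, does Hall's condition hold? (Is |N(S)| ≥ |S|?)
Yes: |N(S)| = 1, |S| = 1

Subset S = {W3}
Neighbors N(S) = {J4}

|N(S)| = 1, |S| = 1
Hall's condition: |N(S)| ≥ |S| is satisfied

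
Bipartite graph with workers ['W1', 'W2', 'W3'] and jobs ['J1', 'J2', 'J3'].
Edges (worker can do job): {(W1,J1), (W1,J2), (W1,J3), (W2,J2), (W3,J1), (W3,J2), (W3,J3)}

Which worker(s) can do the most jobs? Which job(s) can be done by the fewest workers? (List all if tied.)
Most versatile: W1, W3 (3 jobs); Least covered: J1, J3 (2 workers)

Worker degrees (jobs they can do): W1:3, W2:1, W3:3
Job degrees (workers who can do it): J1:2, J2:3, J3:2

Maximum worker degree is 3, achieved by: W1, W3
Minimum job degree is 2, achieved by: J1, J3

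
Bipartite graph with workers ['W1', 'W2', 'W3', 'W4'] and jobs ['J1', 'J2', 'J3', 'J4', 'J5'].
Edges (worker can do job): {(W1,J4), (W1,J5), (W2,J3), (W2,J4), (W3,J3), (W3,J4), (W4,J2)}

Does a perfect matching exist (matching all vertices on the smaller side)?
Yes, perfect matching exists (size 4)

Perfect matching: {(W1,J5), (W2,J4), (W3,J3), (W4,J2)}
All 4 vertices on the smaller side are matched.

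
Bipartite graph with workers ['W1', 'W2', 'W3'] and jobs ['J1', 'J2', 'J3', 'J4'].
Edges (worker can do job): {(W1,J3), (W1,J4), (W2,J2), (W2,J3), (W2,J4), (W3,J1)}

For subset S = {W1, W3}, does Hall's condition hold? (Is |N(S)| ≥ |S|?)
Yes: |N(S)| = 3, |S| = 2

Subset S = {W1, W3}
Neighbors N(S) = {J1, J3, J4}

|N(S)| = 3, |S| = 2
Hall's condition: |N(S)| ≥ |S| is satisfied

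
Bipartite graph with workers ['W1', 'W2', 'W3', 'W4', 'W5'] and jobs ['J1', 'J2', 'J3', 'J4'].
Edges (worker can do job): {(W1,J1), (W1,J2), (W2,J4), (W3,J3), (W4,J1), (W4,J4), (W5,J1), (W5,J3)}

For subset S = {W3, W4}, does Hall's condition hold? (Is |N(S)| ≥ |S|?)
Yes: |N(S)| = 3, |S| = 2

Subset S = {W3, W4}
Neighbors N(S) = {J1, J3, J4}

|N(S)| = 3, |S| = 2
Hall's condition: |N(S)| ≥ |S| is satisfied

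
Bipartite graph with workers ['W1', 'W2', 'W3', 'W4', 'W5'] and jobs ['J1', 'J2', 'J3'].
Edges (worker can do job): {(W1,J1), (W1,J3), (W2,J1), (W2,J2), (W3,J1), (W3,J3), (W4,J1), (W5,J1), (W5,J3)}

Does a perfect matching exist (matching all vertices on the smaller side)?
Yes, perfect matching exists (size 3)

Perfect matching: {(W2,J2), (W3,J1), (W5,J3)}
All 3 vertices on the smaller side are matched.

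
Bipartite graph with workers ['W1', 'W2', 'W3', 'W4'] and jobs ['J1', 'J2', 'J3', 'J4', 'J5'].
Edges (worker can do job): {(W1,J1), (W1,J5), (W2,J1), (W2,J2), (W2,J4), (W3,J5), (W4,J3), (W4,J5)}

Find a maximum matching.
Matching: {(W1,J1), (W2,J4), (W3,J5), (W4,J3)}

Maximum matching (size 4):
  W1 → J1
  W2 → J4
  W3 → J5
  W4 → J3

Each worker is assigned to at most one job, and each job to at most one worker.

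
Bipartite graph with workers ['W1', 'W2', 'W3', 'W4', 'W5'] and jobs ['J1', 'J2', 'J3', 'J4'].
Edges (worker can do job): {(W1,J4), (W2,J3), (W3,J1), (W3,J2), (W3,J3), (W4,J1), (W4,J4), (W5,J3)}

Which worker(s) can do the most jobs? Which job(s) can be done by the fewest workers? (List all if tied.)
Most versatile: W3 (3 jobs); Least covered: J2 (1 workers)

Worker degrees (jobs they can do): W1:1, W2:1, W3:3, W4:2, W5:1
Job degrees (workers who can do it): J1:2, J2:1, J3:3, J4:2

Maximum worker degree is 3, achieved by: W3
Minimum job degree is 1, achieved by: J2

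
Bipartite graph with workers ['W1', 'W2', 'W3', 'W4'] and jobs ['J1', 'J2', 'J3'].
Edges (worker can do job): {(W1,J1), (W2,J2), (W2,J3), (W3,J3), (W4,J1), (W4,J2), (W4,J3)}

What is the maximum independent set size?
Maximum independent set = 4

By König's theorem:
- Min vertex cover = Max matching = 3
- Max independent set = Total vertices - Min vertex cover
- Max independent set = 7 - 3 = 4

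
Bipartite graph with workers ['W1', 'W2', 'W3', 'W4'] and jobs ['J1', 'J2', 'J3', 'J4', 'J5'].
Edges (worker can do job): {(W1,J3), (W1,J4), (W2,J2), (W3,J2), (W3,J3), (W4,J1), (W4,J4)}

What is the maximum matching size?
Maximum matching size = 4

Maximum matching: {(W1,J4), (W2,J2), (W3,J3), (W4,J1)}
Size: 4

This assigns 4 workers to 4 distinct jobs.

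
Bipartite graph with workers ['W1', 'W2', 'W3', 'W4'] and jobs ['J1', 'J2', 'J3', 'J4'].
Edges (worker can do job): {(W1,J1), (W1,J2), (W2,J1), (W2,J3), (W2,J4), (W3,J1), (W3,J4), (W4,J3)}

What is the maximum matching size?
Maximum matching size = 4

Maximum matching: {(W1,J2), (W2,J4), (W3,J1), (W4,J3)}
Size: 4

This assigns 4 workers to 4 distinct jobs.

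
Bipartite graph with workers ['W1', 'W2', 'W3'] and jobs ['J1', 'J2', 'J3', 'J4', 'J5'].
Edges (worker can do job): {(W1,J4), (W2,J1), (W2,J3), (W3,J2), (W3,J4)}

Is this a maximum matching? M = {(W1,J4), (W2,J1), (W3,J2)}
Yes, size 3 is maximum

Proposed matching has size 3.
Maximum matching size for this graph: 3.

This is a maximum matching.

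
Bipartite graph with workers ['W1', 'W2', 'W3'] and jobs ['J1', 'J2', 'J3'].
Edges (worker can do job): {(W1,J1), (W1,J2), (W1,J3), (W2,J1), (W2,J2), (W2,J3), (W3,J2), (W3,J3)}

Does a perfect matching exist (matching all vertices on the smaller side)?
Yes, perfect matching exists (size 3)

Perfect matching: {(W1,J3), (W2,J1), (W3,J2)}
All 3 vertices on the smaller side are matched.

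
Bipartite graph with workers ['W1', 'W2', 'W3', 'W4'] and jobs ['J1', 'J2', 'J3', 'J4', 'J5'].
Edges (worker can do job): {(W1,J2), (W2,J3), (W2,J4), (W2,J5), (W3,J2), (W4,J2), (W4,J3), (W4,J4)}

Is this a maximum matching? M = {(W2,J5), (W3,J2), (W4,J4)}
Yes, size 3 is maximum

Proposed matching has size 3.
Maximum matching size for this graph: 3.

This is a maximum matching.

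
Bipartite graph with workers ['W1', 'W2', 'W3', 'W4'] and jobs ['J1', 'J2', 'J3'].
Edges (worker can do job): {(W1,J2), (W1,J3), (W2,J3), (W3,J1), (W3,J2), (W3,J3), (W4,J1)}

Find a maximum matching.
Matching: {(W1,J3), (W3,J2), (W4,J1)}

Maximum matching (size 3):
  W1 → J3
  W3 → J2
  W4 → J1

Each worker is assigned to at most one job, and each job to at most one worker.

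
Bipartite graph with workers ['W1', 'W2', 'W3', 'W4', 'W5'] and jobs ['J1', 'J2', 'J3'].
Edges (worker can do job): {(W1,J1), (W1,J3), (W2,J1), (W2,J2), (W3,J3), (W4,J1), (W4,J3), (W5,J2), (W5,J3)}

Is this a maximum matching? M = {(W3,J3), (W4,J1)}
No, size 2 is not maximum

Proposed matching has size 2.
Maximum matching size for this graph: 3.

This is NOT maximum - can be improved to size 3.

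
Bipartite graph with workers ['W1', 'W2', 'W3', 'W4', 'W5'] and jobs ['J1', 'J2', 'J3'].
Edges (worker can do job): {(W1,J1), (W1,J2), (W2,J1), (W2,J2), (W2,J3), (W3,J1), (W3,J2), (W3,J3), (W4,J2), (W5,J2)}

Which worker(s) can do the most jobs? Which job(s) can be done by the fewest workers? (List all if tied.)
Most versatile: W2, W3 (3 jobs); Least covered: J3 (2 workers)

Worker degrees (jobs they can do): W1:2, W2:3, W3:3, W4:1, W5:1
Job degrees (workers who can do it): J1:3, J2:5, J3:2

Maximum worker degree is 3, achieved by: W2, W3
Minimum job degree is 2, achieved by: J3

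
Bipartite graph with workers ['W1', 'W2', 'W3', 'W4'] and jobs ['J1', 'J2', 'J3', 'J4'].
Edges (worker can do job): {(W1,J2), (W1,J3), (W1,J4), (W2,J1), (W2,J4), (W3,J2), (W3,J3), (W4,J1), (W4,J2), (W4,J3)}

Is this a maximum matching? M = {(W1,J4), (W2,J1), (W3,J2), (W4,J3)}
Yes, size 4 is maximum

Proposed matching has size 4.
Maximum matching size for this graph: 4.

This is a maximum matching.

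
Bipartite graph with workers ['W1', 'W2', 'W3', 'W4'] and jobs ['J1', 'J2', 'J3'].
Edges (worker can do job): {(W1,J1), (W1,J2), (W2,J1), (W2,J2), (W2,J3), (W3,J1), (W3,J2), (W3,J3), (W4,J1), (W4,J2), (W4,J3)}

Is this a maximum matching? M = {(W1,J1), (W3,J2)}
No, size 2 is not maximum

Proposed matching has size 2.
Maximum matching size for this graph: 3.

This is NOT maximum - can be improved to size 3.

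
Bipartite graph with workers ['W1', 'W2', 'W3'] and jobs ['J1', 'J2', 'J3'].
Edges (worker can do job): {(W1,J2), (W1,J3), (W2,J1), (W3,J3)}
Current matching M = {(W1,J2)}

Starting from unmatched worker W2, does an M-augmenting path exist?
Yes: W2 → J1

An M-augmenting path alternates non-matching / matching edges, starting and ending at unmatched vertices.
Path: W2 → J1
(J1 is unmatched in M, so the path is augmenting.)
Flipping edges along this path would increase |M| from 1 to 2.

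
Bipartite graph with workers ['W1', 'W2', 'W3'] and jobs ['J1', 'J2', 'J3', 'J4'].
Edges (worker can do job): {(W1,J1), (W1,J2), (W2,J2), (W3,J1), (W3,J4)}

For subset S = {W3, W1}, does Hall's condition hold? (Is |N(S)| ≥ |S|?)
Yes: |N(S)| = 3, |S| = 2

Subset S = {W3, W1}
Neighbors N(S) = {J1, J2, J4}

|N(S)| = 3, |S| = 2
Hall's condition: |N(S)| ≥ |S| is satisfied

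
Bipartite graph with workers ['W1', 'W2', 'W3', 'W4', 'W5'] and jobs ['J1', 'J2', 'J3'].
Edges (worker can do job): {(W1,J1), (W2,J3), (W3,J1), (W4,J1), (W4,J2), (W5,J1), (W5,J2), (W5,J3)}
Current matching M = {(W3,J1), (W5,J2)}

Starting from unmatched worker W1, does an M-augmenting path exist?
No augmenting path from W1

Alternating search from W1 reaches jobs: {J1}.
Every reachable job is already matched in M, and following those matched edges back to workers exposes no further unvisited jobs.
No M-augmenting path from W1 exists.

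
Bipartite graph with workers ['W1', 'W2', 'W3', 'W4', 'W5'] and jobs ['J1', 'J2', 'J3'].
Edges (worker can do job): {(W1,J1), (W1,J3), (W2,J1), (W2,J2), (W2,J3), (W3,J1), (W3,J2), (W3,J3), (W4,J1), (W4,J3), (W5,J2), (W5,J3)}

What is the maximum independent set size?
Maximum independent set = 5

By König's theorem:
- Min vertex cover = Max matching = 3
- Max independent set = Total vertices - Min vertex cover
- Max independent set = 8 - 3 = 5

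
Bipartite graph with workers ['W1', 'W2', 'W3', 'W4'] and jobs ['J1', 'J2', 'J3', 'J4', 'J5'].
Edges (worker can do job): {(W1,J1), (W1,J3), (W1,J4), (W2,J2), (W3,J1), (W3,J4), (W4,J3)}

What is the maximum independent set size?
Maximum independent set = 5

By König's theorem:
- Min vertex cover = Max matching = 4
- Max independent set = Total vertices - Min vertex cover
- Max independent set = 9 - 4 = 5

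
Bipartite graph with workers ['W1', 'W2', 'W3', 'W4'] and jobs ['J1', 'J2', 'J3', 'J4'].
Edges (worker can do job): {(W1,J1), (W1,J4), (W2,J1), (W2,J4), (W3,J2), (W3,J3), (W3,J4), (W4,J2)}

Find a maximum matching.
Matching: {(W1,J1), (W2,J4), (W3,J3), (W4,J2)}

Maximum matching (size 4):
  W1 → J1
  W2 → J4
  W3 → J3
  W4 → J2

Each worker is assigned to at most one job, and each job to at most one worker.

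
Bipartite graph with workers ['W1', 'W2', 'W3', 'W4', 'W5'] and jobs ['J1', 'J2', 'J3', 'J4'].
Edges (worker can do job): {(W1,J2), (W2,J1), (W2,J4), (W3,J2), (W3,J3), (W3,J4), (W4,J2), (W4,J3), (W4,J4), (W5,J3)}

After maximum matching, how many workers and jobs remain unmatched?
Unmatched: 1 workers, 0 jobs

Maximum matching size: 4
Workers: 5 total, 4 matched, 1 unmatched
Jobs: 4 total, 4 matched, 0 unmatched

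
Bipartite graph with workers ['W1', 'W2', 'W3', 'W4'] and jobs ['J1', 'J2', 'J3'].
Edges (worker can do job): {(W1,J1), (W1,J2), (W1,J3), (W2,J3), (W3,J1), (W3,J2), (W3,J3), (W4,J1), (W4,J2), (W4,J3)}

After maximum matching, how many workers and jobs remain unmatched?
Unmatched: 1 workers, 0 jobs

Maximum matching size: 3
Workers: 4 total, 3 matched, 1 unmatched
Jobs: 3 total, 3 matched, 0 unmatched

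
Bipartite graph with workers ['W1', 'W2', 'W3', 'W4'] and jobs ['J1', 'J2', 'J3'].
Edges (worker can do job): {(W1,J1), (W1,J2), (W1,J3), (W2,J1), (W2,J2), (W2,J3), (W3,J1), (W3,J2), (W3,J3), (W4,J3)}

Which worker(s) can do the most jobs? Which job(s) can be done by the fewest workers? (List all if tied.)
Most versatile: W1, W2, W3 (3 jobs); Least covered: J1, J2 (3 workers)

Worker degrees (jobs they can do): W1:3, W2:3, W3:3, W4:1
Job degrees (workers who can do it): J1:3, J2:3, J3:4

Maximum worker degree is 3, achieved by: W1, W2, W3
Minimum job degree is 3, achieved by: J1, J2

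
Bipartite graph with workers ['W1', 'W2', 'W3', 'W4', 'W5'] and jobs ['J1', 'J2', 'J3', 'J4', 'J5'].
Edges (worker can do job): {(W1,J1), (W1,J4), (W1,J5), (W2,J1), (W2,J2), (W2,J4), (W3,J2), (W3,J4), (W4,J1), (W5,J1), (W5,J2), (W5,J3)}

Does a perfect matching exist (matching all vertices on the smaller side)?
Yes, perfect matching exists (size 5)

Perfect matching: {(W1,J5), (W2,J4), (W3,J2), (W4,J1), (W5,J3)}
All 5 vertices on the smaller side are matched.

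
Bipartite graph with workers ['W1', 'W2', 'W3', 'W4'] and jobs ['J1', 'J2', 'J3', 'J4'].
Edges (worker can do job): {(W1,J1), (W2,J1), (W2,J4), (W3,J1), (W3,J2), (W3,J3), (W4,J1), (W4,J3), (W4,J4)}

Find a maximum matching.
Matching: {(W1,J1), (W2,J4), (W3,J2), (W4,J3)}

Maximum matching (size 4):
  W1 → J1
  W2 → J4
  W3 → J2
  W4 → J3

Each worker is assigned to at most one job, and each job to at most one worker.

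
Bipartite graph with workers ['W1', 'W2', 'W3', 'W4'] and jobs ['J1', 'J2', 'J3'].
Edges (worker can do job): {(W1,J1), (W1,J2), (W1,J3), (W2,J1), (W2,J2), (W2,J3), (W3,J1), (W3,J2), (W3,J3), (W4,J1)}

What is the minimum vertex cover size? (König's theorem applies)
Minimum vertex cover size = 3

By König's theorem: in bipartite graphs,
min vertex cover = max matching = 3

Maximum matching has size 3, so minimum vertex cover also has size 3.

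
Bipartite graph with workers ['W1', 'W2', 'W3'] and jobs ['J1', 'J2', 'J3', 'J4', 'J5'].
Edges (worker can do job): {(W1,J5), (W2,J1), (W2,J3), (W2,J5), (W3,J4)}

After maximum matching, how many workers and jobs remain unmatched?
Unmatched: 0 workers, 2 jobs

Maximum matching size: 3
Workers: 3 total, 3 matched, 0 unmatched
Jobs: 5 total, 3 matched, 2 unmatched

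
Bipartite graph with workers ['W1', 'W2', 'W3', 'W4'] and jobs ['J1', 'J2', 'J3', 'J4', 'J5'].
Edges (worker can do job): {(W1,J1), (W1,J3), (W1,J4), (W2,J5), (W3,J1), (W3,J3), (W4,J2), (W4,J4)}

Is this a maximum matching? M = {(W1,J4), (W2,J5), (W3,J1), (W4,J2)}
Yes, size 4 is maximum

Proposed matching has size 4.
Maximum matching size for this graph: 4.

This is a maximum matching.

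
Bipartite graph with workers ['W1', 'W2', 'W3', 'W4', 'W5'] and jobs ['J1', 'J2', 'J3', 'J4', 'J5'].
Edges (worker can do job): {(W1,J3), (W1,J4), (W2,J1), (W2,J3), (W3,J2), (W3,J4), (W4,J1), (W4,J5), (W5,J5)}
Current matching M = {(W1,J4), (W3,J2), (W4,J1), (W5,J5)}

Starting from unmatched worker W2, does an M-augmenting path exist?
Yes: W2 → J3

An M-augmenting path alternates non-matching / matching edges, starting and ending at unmatched vertices.
Path: W2 → J3
(J3 is unmatched in M, so the path is augmenting.)
Flipping edges along this path would increase |M| from 4 to 5.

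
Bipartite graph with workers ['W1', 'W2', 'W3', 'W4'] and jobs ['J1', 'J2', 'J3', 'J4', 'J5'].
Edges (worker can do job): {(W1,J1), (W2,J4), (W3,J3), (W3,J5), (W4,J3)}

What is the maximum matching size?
Maximum matching size = 4

Maximum matching: {(W1,J1), (W2,J4), (W3,J5), (W4,J3)}
Size: 4

This assigns 4 workers to 4 distinct jobs.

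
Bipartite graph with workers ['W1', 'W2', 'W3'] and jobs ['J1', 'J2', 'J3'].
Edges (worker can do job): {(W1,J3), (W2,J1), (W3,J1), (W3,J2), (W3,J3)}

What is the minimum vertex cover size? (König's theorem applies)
Minimum vertex cover size = 3

By König's theorem: in bipartite graphs,
min vertex cover = max matching = 3

Maximum matching has size 3, so minimum vertex cover also has size 3.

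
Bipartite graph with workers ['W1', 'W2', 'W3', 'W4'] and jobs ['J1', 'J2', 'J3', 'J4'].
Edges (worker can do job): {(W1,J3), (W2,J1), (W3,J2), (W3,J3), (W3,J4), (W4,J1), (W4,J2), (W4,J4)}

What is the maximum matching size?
Maximum matching size = 4

Maximum matching: {(W1,J3), (W2,J1), (W3,J4), (W4,J2)}
Size: 4

This assigns 4 workers to 4 distinct jobs.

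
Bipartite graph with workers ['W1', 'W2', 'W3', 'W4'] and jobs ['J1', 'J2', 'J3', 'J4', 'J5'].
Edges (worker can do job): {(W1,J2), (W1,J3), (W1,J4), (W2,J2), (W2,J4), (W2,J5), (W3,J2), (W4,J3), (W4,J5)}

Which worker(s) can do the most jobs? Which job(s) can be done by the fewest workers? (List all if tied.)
Most versatile: W1, W2 (3 jobs); Least covered: J1 (0 workers)

Worker degrees (jobs they can do): W1:3, W2:3, W3:1, W4:2
Job degrees (workers who can do it): J1:0, J2:3, J3:2, J4:2, J5:2

Maximum worker degree is 3, achieved by: W1, W2
Minimum job degree is 0, achieved by: J1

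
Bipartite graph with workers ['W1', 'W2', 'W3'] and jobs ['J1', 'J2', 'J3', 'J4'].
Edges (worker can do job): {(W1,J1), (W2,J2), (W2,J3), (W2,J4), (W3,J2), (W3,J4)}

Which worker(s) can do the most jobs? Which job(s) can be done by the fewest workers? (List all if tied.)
Most versatile: W2 (3 jobs); Least covered: J1, J3 (1 workers)

Worker degrees (jobs they can do): W1:1, W2:3, W3:2
Job degrees (workers who can do it): J1:1, J2:2, J3:1, J4:2

Maximum worker degree is 3, achieved by: W2
Minimum job degree is 1, achieved by: J1, J3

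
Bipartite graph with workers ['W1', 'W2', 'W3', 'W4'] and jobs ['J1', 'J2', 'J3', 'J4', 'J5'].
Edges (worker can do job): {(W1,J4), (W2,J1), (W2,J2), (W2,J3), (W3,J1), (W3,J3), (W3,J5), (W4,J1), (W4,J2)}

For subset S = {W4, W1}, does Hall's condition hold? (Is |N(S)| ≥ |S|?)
Yes: |N(S)| = 3, |S| = 2

Subset S = {W4, W1}
Neighbors N(S) = {J1, J2, J4}

|N(S)| = 3, |S| = 2
Hall's condition: |N(S)| ≥ |S| is satisfied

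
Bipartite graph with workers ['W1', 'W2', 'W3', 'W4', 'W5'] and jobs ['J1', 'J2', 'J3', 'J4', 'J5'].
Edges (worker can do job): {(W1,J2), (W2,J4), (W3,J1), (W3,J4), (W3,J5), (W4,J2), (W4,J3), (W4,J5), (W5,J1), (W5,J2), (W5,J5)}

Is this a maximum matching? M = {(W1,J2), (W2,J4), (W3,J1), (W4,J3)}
No, size 4 is not maximum

Proposed matching has size 4.
Maximum matching size for this graph: 5.

This is NOT maximum - can be improved to size 5.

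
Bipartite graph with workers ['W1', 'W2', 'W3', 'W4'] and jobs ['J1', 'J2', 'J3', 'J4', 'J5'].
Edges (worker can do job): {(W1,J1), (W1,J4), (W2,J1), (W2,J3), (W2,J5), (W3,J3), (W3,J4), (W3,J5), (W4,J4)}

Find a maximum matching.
Matching: {(W1,J1), (W2,J3), (W3,J5), (W4,J4)}

Maximum matching (size 4):
  W1 → J1
  W2 → J3
  W3 → J5
  W4 → J4

Each worker is assigned to at most one job, and each job to at most one worker.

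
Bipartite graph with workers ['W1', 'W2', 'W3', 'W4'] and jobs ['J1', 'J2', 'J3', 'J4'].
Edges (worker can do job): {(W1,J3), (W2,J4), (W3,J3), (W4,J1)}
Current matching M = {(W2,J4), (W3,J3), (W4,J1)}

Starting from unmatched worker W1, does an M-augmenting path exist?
No augmenting path from W1

Alternating search from W1 reaches jobs: {J3}.
Every reachable job is already matched in M, and following those matched edges back to workers exposes no further unvisited jobs.
No M-augmenting path from W1 exists.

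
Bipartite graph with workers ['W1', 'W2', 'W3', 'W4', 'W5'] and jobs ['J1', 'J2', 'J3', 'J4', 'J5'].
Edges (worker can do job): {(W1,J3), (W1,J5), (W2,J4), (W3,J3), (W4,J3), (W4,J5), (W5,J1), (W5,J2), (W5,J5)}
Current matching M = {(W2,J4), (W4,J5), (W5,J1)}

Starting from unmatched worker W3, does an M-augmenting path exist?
Yes: W3 → J3

An M-augmenting path alternates non-matching / matching edges, starting and ending at unmatched vertices.
Path: W3 → J3
(J3 is unmatched in M, so the path is augmenting.)
Flipping edges along this path would increase |M| from 3 to 4.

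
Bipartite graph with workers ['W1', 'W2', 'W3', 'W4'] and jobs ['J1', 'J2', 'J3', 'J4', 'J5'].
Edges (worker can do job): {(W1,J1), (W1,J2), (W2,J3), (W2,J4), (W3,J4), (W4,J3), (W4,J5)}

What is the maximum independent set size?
Maximum independent set = 5

By König's theorem:
- Min vertex cover = Max matching = 4
- Max independent set = Total vertices - Min vertex cover
- Max independent set = 9 - 4 = 5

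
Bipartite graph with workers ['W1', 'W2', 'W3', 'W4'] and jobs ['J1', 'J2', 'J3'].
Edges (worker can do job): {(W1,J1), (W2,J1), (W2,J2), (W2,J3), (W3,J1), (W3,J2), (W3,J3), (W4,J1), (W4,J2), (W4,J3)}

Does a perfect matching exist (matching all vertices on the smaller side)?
Yes, perfect matching exists (size 3)

Perfect matching: {(W2,J2), (W3,J3), (W4,J1)}
All 3 vertices on the smaller side are matched.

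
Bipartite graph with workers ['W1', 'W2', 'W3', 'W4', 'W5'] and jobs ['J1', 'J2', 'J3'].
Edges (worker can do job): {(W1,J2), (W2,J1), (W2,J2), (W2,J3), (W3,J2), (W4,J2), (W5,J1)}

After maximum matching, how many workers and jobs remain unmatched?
Unmatched: 2 workers, 0 jobs

Maximum matching size: 3
Workers: 5 total, 3 matched, 2 unmatched
Jobs: 3 total, 3 matched, 0 unmatched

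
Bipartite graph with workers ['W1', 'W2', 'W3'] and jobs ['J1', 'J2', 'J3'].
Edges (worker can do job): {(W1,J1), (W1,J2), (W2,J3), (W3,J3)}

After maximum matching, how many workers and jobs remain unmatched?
Unmatched: 1 workers, 1 jobs

Maximum matching size: 2
Workers: 3 total, 2 matched, 1 unmatched
Jobs: 3 total, 2 matched, 1 unmatched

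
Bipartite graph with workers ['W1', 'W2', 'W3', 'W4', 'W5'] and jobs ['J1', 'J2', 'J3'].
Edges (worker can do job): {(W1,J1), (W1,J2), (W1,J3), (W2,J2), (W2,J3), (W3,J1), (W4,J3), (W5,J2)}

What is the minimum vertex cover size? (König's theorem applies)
Minimum vertex cover size = 3

By König's theorem: in bipartite graphs,
min vertex cover = max matching = 3

Maximum matching has size 3, so minimum vertex cover also has size 3.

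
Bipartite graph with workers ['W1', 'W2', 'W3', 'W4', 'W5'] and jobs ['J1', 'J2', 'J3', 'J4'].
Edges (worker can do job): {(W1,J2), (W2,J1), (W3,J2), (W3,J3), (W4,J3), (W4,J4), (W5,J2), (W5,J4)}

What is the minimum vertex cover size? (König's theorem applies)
Minimum vertex cover size = 4

By König's theorem: in bipartite graphs,
min vertex cover = max matching = 4

Maximum matching has size 4, so minimum vertex cover also has size 4.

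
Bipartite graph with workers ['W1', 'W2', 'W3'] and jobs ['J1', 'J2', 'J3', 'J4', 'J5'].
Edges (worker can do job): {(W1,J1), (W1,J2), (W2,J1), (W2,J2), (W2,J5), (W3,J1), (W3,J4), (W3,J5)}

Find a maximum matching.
Matching: {(W1,J1), (W2,J2), (W3,J4)}

Maximum matching (size 3):
  W1 → J1
  W2 → J2
  W3 → J4

Each worker is assigned to at most one job, and each job to at most one worker.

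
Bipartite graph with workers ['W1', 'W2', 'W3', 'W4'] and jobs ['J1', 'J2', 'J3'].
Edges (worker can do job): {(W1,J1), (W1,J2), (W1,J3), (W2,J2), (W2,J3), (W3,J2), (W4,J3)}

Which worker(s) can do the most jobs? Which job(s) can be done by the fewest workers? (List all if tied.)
Most versatile: W1 (3 jobs); Least covered: J1 (1 workers)

Worker degrees (jobs they can do): W1:3, W2:2, W3:1, W4:1
Job degrees (workers who can do it): J1:1, J2:3, J3:3

Maximum worker degree is 3, achieved by: W1
Minimum job degree is 1, achieved by: J1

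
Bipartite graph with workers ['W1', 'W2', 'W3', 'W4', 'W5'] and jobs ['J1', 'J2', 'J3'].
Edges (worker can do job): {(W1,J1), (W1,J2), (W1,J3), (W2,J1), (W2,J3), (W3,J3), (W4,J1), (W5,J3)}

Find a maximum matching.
Matching: {(W1,J2), (W3,J3), (W4,J1)}

Maximum matching (size 3):
  W1 → J2
  W3 → J3
  W4 → J1

Each worker is assigned to at most one job, and each job to at most one worker.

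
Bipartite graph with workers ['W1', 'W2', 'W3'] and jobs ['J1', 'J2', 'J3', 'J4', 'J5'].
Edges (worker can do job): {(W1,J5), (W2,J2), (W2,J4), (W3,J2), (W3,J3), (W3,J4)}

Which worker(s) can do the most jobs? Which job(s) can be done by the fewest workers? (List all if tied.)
Most versatile: W3 (3 jobs); Least covered: J1 (0 workers)

Worker degrees (jobs they can do): W1:1, W2:2, W3:3
Job degrees (workers who can do it): J1:0, J2:2, J3:1, J4:2, J5:1

Maximum worker degree is 3, achieved by: W3
Minimum job degree is 0, achieved by: J1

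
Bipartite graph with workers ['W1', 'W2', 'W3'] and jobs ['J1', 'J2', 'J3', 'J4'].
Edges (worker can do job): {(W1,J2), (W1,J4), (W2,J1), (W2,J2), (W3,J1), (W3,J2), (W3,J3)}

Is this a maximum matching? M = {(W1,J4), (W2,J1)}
No, size 2 is not maximum

Proposed matching has size 2.
Maximum matching size for this graph: 3.

This is NOT maximum - can be improved to size 3.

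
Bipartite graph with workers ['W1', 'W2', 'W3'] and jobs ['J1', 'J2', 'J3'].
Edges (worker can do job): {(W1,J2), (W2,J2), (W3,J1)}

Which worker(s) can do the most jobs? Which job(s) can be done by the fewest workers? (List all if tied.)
Most versatile: W1, W2, W3 (1 jobs); Least covered: J3 (0 workers)

Worker degrees (jobs they can do): W1:1, W2:1, W3:1
Job degrees (workers who can do it): J1:1, J2:2, J3:0

Maximum worker degree is 1, achieved by: W1, W2, W3
Minimum job degree is 0, achieved by: J3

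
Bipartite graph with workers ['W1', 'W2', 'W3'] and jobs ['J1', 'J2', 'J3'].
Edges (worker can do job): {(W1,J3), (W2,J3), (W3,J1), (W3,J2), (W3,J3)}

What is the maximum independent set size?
Maximum independent set = 4

By König's theorem:
- Min vertex cover = Max matching = 2
- Max independent set = Total vertices - Min vertex cover
- Max independent set = 6 - 2 = 4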